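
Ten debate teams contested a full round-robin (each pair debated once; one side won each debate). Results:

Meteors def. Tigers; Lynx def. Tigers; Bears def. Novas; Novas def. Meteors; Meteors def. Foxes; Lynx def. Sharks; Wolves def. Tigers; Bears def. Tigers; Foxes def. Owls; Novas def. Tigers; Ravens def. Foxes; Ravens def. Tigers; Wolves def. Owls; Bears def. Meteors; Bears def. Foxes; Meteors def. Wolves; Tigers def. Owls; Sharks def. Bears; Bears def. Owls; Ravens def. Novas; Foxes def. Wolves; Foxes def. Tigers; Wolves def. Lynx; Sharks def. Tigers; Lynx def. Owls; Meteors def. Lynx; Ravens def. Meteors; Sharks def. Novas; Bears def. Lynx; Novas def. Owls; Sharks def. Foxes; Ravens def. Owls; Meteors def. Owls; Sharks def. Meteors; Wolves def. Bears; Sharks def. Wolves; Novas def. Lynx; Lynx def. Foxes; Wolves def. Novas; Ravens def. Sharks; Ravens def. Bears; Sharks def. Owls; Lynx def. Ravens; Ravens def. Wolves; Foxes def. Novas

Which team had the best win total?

Ravens

Win totals: Sharks 7, Owls 0, Novas 4, Tigers 1, Ravens 8, Lynx 5, Wolves 5, Bears 6, Meteors 5, Foxes 4.
Ravens leads with 8 wins (next highest: 7).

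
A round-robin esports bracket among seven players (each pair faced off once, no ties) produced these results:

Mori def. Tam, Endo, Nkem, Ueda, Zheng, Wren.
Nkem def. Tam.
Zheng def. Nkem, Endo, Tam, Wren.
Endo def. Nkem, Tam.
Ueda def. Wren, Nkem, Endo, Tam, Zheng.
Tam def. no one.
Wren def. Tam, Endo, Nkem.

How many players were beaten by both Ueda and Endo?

Ueda beat: Endo, Nkem, Tam, Wren, Zheng.
Endo beat: Nkem, Tam.
Both beat: Nkem, Tam — 2.

2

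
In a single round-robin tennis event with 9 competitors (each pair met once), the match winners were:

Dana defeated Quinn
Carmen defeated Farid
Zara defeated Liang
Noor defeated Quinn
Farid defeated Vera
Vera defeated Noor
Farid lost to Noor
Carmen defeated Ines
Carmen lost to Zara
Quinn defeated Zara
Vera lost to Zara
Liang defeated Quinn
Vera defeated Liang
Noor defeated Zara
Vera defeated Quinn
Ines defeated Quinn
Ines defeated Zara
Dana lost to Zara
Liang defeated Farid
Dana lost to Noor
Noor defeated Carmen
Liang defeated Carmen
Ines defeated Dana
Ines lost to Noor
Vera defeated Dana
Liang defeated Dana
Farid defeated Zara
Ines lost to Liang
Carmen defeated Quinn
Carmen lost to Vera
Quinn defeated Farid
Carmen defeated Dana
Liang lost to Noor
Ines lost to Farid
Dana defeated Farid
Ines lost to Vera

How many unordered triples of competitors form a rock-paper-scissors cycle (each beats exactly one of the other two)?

Win totals: Dana 2, Quinn 2, Zara 4, Carmen 4, Ines 3, Noor 7, Liang 5, Farid 3, Vera 6.
A competitor with w wins dominates both others in C(w,2) triples; summing gives 1 + 1 + 6 + 6 + 3 + 21 + 10 + 3 + 15 = 66 transitive triples.
Total triples C(9,3) = 84, so cyclic triples = 84 − 66 = 18.

18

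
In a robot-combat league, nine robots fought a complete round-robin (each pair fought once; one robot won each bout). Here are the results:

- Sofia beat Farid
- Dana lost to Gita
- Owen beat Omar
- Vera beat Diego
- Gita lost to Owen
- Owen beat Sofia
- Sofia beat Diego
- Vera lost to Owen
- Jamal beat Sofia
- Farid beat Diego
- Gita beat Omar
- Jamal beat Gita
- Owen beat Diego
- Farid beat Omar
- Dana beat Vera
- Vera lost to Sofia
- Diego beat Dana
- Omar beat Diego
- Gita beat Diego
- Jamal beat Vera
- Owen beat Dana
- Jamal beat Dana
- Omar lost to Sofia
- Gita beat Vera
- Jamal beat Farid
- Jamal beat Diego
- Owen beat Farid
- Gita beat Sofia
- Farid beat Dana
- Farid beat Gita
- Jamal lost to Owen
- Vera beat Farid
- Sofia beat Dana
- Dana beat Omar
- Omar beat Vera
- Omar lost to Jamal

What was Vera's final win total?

Vera's results: beat Farid, Diego; lost to Dana, Owen, Omar, Sofia, Gita, Jamal.
That is 2 wins.

2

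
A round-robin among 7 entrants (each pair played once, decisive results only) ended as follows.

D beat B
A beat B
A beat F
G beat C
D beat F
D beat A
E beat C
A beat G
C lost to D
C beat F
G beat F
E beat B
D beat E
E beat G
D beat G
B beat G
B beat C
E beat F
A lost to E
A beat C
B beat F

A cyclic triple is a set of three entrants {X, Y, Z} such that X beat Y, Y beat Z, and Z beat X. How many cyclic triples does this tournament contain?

Win totals: A 4, B 3, C 1, D 6, E 5, F 0, G 2.
An entrant with w wins dominates both others in C(w,2) triples; summing gives 6 + 3 + 0 + 15 + 10 + 0 + 1 = 35 transitive triples.
Total triples C(7,3) = 35, so cyclic triples = 35 − 35 = 0.

0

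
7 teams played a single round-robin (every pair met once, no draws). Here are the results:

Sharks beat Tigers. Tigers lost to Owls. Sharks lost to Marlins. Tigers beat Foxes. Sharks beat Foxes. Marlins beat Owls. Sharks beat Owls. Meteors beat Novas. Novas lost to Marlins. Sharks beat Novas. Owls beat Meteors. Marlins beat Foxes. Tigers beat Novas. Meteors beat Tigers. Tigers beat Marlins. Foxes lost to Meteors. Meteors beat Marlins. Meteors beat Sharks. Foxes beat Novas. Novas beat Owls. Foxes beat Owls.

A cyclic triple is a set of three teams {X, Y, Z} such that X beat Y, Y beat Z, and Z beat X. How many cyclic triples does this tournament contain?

8

Win totals: Meteors 5, Sharks 4, Tigers 3, Owls 2, Novas 1, Foxes 2, Marlins 4.
A team with w wins dominates both others in C(w,2) triples; summing gives 10 + 6 + 3 + 1 + 0 + 1 + 6 = 27 transitive triples.
Total triples C(7,3) = 35, so cyclic triples = 35 − 27 = 8.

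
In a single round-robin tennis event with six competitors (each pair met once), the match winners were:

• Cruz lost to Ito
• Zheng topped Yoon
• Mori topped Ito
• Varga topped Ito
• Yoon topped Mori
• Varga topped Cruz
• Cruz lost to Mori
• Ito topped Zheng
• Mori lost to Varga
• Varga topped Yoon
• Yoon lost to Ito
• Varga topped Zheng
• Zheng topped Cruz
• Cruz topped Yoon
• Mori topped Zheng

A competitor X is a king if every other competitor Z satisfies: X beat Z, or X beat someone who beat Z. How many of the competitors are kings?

Cruz cannot reach Varga, Zheng, Ito in two steps.
Varga reaches everyone (king).
Zheng cannot reach Varga, Ito in two steps.
Yoon cannot reach Varga in two steps.
Mori cannot reach Varga in two steps.
Ito cannot reach Varga in two steps.
Kings: Varga — 1.

1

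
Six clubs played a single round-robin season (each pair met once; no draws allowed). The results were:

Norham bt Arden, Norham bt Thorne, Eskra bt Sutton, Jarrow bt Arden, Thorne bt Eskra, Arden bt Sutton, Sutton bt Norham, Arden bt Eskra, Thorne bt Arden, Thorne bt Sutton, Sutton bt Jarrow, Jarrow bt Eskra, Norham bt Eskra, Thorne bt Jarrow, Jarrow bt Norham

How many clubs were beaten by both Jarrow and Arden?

1

Jarrow beat: Eskra, Norham, Arden.
Arden beat: Eskra, Sutton.
Both beat: Eskra — 1.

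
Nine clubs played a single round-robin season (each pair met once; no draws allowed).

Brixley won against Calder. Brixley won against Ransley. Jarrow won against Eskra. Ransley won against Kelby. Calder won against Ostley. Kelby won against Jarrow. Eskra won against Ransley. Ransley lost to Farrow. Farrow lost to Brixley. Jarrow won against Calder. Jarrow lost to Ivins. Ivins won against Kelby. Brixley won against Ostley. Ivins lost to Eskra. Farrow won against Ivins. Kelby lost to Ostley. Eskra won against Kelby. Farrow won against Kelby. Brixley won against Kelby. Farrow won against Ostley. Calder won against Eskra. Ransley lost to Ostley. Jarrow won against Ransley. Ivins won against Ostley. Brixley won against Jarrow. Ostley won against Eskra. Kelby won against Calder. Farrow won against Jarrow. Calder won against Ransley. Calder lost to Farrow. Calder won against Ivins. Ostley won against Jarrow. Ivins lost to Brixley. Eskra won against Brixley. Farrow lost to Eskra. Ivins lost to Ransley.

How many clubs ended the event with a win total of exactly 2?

Win totals: Farrow 6, Brixley 7, Ransley 2, Ostley 4, Eskra 5, Ivins 3, Calder 4, Jarrow 3, Kelby 2.
Exactly 2: Ransley, Kelby — 2 clubs.

2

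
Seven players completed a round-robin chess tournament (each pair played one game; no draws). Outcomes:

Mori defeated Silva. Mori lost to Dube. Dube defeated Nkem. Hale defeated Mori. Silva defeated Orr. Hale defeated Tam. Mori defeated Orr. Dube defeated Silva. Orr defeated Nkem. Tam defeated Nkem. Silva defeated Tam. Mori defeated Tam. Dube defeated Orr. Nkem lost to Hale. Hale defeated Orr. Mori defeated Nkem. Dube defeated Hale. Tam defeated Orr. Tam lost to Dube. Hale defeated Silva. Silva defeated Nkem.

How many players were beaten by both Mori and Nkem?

0

Mori beat: Nkem, Tam, Orr, Silva.
Nkem beat: no one.
No one was beaten by both.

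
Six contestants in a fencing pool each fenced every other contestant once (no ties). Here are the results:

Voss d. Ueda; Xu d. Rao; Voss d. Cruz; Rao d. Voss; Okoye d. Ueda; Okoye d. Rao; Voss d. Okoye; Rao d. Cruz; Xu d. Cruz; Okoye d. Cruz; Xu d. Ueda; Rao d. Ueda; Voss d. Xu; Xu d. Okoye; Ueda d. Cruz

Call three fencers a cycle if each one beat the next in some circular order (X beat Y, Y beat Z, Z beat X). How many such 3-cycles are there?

2

Win totals: Xu 4, Cruz 0, Voss 4, Ueda 1, Rao 3, Okoye 3.
A fencer with w wins dominates both others in C(w,2) triples; summing gives 6 + 0 + 6 + 0 + 3 + 3 = 18 transitive triples.
Total triples C(6,3) = 20, so cyclic triples = 20 − 18 = 2.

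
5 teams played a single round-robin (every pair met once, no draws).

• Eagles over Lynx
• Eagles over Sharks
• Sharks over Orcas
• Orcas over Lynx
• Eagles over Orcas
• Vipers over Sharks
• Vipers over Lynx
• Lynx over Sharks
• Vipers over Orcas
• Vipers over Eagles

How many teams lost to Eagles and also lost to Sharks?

Eagles beat: Lynx, Sharks, Orcas.
Sharks beat: Orcas.
Both beat: Orcas — 1.

1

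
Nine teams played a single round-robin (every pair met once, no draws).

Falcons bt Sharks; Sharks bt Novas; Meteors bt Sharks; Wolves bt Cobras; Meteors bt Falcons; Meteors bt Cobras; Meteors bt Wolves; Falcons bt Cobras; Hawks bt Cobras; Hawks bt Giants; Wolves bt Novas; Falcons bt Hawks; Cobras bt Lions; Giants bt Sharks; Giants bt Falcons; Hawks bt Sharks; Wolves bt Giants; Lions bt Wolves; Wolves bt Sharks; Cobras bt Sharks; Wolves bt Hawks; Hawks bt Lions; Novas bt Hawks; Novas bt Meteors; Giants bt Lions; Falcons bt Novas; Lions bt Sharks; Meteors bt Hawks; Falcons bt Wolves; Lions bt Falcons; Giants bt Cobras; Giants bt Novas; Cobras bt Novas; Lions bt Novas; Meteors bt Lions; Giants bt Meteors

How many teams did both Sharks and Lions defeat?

Sharks beat: Novas.
Lions beat: Wolves, Sharks, Novas, Falcons.
Both beat: Novas — 1.

1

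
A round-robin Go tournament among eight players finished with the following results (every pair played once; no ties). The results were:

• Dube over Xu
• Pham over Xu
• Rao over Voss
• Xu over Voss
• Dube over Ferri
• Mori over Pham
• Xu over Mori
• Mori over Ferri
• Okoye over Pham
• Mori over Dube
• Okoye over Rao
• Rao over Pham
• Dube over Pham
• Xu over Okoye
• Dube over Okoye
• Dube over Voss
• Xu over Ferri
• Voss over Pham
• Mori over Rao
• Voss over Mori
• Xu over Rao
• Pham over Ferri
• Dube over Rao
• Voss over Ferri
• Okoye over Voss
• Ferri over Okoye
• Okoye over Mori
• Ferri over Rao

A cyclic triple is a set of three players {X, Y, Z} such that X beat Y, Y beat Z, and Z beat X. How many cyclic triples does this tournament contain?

13

Win totals: Mori 4, Xu 5, Ferri 2, Dube 6, Okoye 4, Pham 2, Rao 2, Voss 3.
A player with w wins dominates both others in C(w,2) triples; summing gives 6 + 10 + 1 + 15 + 6 + 1 + 1 + 3 = 43 transitive triples.
Total triples C(8,3) = 56, so cyclic triples = 56 − 43 = 13.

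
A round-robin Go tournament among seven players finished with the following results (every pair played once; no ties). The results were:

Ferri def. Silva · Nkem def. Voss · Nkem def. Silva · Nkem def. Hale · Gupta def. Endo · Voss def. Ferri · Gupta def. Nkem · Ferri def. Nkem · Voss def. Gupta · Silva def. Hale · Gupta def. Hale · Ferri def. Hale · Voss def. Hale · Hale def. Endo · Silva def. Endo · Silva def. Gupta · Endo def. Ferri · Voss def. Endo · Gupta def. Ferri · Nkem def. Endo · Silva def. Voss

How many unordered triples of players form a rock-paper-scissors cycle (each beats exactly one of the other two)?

Win totals: Gupta 4, Ferri 3, Silva 4, Endo 1, Nkem 4, Voss 4, Hale 1.
A player with w wins dominates both others in C(w,2) triples; summing gives 6 + 3 + 6 + 0 + 6 + 6 + 0 = 27 transitive triples.
Total triples C(7,3) = 35, so cyclic triples = 35 − 27 = 8.

8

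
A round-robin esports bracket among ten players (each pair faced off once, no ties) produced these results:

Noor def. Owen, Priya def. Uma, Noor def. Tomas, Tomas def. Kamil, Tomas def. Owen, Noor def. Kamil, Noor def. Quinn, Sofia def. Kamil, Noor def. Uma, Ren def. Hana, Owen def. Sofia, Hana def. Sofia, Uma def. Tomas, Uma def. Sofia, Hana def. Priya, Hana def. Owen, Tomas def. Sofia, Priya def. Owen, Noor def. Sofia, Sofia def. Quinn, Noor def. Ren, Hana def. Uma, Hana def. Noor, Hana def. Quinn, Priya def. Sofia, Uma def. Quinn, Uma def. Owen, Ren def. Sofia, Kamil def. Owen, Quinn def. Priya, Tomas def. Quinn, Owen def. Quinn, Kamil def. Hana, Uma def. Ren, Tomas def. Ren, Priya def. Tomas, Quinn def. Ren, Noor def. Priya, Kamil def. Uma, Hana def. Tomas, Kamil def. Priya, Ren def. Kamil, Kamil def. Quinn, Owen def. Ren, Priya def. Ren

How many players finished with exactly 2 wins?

2

Win totals: Tomas 5, Uma 5, Hana 7, Sofia 2, Priya 5, Owen 3, Kamil 5, Noor 8, Ren 3, Quinn 2.
Exactly 2: Sofia, Quinn — 2 players.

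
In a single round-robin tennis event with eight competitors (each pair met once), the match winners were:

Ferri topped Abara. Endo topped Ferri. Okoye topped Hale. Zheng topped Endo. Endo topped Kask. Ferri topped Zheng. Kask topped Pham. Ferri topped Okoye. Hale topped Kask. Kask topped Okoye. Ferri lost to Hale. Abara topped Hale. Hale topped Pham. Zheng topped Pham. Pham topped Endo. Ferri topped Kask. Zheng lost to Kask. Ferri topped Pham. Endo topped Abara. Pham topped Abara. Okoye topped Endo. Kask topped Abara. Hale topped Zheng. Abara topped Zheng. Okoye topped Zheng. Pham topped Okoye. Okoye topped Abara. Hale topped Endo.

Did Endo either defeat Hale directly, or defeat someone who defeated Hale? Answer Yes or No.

Endo did not beat Hale directly.
Endo beat Kask, Ferri, Abara. Of those, Abara beat Hale.

Yes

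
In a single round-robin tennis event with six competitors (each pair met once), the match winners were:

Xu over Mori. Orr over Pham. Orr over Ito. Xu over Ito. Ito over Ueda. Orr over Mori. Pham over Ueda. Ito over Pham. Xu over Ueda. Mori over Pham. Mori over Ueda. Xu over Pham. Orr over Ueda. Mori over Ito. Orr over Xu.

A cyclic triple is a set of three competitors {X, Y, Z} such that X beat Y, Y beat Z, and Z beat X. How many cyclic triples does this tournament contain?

0

Of the C(6,3) = 20 triples, the cyclic ones are: none.
That is 0.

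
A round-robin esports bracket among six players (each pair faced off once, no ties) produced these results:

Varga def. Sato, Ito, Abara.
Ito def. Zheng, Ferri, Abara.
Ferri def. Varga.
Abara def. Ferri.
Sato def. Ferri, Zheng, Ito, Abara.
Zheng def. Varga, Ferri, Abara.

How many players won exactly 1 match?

2

Win totals: Ito 3, Varga 3, Sato 4, Abara 1, Zheng 3, Ferri 1.
Exactly 1: Abara, Ferri — 2 players.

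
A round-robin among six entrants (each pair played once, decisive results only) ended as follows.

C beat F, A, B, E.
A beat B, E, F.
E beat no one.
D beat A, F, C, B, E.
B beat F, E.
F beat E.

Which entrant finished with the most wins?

D

Win totals: A 3, B 2, C 4, D 5, E 0, F 1.
D leads with 5 wins (next highest: 4).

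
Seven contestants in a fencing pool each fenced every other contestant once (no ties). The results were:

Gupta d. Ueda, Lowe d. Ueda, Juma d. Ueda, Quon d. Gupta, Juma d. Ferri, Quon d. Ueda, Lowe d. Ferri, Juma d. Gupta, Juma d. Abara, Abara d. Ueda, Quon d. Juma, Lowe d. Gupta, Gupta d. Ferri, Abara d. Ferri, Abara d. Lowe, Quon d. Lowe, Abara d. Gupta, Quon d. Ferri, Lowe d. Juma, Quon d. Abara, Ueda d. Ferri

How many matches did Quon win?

6

Quon's results: beat Lowe, Ueda, Juma, Ferri, Gupta, Abara; lost to no one.
That is 6 wins.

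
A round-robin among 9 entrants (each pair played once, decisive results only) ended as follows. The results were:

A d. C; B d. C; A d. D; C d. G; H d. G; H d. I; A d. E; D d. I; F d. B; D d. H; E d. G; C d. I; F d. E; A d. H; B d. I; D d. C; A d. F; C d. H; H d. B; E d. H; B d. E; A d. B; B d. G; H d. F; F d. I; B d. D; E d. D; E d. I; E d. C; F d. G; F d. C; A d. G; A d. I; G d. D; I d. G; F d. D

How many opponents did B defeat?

5

B's results: beat C, D, E, G, I; lost to A, F, H.
That is 5 wins.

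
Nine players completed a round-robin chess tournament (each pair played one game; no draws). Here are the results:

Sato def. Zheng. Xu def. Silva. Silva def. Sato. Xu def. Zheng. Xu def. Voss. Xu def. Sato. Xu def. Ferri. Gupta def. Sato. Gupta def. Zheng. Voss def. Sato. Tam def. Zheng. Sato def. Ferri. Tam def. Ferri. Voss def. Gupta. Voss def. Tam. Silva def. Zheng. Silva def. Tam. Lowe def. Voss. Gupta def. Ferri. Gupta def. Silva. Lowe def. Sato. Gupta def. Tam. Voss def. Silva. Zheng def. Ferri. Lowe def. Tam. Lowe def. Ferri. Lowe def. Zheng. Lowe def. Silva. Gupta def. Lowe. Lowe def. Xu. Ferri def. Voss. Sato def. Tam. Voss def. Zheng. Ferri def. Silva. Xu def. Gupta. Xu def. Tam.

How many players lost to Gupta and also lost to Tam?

2

Gupta beat: Silva, Tam, Zheng, Ferri, Sato, Lowe.
Tam beat: Zheng, Ferri.
Both beat: Zheng, Ferri — 2.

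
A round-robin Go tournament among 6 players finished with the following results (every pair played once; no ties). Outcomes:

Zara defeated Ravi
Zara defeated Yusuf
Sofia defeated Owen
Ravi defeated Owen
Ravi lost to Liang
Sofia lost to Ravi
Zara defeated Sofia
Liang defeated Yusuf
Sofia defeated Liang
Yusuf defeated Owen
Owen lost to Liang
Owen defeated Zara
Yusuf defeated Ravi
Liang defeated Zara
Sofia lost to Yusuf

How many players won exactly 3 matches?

2

Win totals: Ravi 2, Sofia 2, Zara 3, Liang 4, Yusuf 3, Owen 1.
Exactly 3: Zara, Yusuf — 2 players.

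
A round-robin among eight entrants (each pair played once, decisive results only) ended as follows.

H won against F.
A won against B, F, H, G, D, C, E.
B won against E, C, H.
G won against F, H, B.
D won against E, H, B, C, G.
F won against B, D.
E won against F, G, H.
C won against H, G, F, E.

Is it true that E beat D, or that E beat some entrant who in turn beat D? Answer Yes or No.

Yes

E did not beat D directly.
E beat F, G, H. Of those, F beat D.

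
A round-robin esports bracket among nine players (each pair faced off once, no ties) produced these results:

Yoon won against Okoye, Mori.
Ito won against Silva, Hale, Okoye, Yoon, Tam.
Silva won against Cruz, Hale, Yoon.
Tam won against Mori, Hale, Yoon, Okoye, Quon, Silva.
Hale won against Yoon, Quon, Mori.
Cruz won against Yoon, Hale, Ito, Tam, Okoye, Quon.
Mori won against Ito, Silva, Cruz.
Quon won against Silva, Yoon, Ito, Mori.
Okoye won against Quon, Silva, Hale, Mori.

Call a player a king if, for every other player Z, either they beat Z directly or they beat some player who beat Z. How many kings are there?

6

Mori reaches everyone (king).
Tam reaches everyone (king).
Ito reaches everyone (king).
Hale cannot reach Tam in two steps.
Cruz reaches everyone (king).
Okoye cannot reach Tam in two steps.
Quon reaches everyone (king).
Silva reaches everyone (king).
Yoon cannot reach Tam in two steps.
Kings: Mori, Tam, Ito, Cruz, Quon, Silva — 6.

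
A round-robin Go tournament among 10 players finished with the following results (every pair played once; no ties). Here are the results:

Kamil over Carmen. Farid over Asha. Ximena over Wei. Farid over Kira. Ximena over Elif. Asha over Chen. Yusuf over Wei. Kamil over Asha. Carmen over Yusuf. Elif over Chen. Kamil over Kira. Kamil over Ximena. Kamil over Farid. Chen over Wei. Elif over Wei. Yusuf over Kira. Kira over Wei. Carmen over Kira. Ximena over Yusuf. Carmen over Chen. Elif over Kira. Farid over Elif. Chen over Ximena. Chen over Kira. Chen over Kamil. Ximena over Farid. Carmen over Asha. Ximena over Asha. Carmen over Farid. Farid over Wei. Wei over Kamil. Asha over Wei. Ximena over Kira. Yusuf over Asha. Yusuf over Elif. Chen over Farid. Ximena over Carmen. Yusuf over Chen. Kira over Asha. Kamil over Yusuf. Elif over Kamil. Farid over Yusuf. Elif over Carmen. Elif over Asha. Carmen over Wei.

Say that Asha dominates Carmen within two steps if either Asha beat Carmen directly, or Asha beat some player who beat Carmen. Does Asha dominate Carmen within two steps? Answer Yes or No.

Asha did not beat Carmen directly.
Asha beat Wei, Chen, but each of them lost to Carmen. No two-step path.

No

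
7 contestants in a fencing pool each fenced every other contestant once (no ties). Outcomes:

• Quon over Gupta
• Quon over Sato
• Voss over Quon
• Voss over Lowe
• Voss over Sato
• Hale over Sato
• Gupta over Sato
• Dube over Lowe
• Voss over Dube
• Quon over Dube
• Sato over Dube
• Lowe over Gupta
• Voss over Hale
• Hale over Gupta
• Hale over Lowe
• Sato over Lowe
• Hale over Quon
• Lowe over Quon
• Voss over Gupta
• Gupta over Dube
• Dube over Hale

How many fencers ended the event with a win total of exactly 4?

1

Win totals: Voss 6, Hale 4, Gupta 2, Quon 3, Sato 2, Dube 2, Lowe 2.
Exactly 4: Hale — 1 fencer.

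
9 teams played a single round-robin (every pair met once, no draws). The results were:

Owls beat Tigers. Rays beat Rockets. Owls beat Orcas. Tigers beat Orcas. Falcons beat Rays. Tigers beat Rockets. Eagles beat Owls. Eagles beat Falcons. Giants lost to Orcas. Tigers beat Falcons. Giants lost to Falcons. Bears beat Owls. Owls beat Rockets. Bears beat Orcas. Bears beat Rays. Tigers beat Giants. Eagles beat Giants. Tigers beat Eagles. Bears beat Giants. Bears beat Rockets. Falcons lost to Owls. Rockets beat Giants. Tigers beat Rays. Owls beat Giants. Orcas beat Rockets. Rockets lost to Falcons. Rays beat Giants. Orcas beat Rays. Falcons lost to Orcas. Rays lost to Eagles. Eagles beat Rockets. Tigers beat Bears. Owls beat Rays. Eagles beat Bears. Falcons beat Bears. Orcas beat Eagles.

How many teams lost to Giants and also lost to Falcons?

Giants beat: no one.
Falcons beat: Rockets, Giants, Rays, Bears.
No one was beaten by both.

0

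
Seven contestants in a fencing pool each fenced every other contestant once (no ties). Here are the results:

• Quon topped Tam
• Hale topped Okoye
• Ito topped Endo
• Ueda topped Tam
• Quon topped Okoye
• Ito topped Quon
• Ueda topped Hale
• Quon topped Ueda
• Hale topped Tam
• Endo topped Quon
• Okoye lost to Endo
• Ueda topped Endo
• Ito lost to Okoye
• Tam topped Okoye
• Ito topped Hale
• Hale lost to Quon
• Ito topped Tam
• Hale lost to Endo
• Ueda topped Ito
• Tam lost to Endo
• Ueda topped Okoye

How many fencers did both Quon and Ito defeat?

Quon beat: Ueda, Tam, Hale, Okoye.
Ito beat: Tam, Hale, Quon, Endo.
Both beat: Tam, Hale — 2.

2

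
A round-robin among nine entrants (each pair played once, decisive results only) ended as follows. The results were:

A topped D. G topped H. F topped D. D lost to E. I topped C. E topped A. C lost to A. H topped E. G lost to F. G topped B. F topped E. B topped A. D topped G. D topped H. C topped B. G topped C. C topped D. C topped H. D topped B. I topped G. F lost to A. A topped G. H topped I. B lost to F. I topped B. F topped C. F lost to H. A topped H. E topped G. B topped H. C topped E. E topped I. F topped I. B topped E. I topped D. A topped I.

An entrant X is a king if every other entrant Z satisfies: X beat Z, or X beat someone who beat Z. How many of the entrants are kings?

8

A reaches everyone (king).
B reaches everyone (king).
C reaches everyone (king).
D reaches everyone (king).
E reaches everyone (king).
F reaches everyone (king).
G reaches everyone (king).
H reaches everyone (king).
I cannot reach F in two steps.
Kings: A, B, C, D, E, F, G, H — 8.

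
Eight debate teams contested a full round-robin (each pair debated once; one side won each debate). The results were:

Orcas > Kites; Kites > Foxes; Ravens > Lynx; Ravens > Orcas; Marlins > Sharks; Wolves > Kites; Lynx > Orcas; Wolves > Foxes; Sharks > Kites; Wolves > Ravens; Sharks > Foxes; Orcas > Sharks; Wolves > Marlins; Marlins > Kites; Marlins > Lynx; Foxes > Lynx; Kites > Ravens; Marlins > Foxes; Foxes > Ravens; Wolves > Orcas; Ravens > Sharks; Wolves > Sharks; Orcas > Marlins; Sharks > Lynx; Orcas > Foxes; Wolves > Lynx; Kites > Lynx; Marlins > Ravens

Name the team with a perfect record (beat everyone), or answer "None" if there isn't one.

Wolves

Wolves has 7 wins out of 7 opponents — a perfect record.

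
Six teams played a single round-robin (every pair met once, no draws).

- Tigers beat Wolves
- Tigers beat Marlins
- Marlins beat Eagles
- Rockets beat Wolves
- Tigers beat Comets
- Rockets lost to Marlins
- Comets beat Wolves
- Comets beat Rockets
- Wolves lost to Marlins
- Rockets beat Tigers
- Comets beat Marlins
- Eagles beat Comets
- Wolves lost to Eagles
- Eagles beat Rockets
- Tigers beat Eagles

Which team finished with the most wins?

Win totals: Comets 3, Rockets 2, Wolves 0, Eagles 3, Tigers 4, Marlins 3.
Tigers leads with 4 wins (next highest: 3).

Tigers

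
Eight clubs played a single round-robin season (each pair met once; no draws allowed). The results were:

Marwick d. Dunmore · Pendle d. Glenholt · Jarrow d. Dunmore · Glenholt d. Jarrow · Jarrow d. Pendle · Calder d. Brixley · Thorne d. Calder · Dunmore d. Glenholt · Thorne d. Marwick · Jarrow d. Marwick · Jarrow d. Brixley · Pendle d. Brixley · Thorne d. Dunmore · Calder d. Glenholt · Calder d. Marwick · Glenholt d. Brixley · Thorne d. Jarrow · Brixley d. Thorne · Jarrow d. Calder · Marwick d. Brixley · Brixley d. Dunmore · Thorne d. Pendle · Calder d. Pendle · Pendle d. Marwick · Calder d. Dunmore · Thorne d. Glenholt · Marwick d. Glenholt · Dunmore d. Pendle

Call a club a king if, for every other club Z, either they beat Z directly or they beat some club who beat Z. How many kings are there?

5

Jarrow reaches everyone (king).
Pendle cannot reach Calder in two steps.
Glenholt reaches everyone (king).
Marwick cannot reach Calder in two steps.
Brixley reaches everyone (king).
Calder reaches everyone (king).
Dunmore cannot reach Calder, Thorne in two steps.
Thorne reaches everyone (king).
Kings: Jarrow, Glenholt, Brixley, Calder, Thorne — 5.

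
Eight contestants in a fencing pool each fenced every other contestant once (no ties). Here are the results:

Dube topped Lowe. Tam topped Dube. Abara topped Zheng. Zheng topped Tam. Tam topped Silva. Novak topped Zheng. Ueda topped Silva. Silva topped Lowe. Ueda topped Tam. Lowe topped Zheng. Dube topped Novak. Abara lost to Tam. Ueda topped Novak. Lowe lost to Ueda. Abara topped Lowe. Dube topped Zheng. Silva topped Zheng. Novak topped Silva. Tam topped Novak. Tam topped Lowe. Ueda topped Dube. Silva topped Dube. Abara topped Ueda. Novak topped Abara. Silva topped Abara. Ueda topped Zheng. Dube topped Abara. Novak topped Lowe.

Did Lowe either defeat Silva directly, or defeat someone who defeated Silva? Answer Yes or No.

Lowe did not beat Silva directly.
Lowe beat Zheng, but each of them lost to Silva. No two-step path.

No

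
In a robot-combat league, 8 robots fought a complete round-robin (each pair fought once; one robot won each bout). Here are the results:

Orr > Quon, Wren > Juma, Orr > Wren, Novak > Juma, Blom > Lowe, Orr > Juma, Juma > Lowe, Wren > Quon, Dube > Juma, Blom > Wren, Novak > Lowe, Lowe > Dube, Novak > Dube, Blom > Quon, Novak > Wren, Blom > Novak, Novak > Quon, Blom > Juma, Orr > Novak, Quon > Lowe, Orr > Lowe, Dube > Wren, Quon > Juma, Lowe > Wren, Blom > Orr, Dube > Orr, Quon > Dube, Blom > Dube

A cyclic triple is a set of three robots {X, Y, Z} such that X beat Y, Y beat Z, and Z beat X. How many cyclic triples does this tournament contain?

7

Win totals: Juma 1, Novak 5, Wren 2, Quon 3, Orr 5, Lowe 2, Dube 3, Blom 7.
A robot with w wins dominates both others in C(w,2) triples; summing gives 0 + 10 + 1 + 3 + 10 + 1 + 3 + 21 = 49 transitive triples.
Total triples C(8,3) = 56, so cyclic triples = 56 − 49 = 7.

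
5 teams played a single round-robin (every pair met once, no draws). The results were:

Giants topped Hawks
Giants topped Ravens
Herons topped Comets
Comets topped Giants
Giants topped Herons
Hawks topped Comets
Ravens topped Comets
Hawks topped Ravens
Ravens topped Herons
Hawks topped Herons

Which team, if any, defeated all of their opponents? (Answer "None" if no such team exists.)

None

Highest win total is Hawks with 3 (out of 4 possible).
Hawks lost to Giants, so no team went undefeated.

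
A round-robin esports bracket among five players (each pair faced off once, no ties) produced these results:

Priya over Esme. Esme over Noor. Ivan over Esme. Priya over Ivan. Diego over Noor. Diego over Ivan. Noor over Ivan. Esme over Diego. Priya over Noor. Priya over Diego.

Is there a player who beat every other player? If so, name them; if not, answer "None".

Priya

Priya has 4 wins out of 4 opponents — a perfect record.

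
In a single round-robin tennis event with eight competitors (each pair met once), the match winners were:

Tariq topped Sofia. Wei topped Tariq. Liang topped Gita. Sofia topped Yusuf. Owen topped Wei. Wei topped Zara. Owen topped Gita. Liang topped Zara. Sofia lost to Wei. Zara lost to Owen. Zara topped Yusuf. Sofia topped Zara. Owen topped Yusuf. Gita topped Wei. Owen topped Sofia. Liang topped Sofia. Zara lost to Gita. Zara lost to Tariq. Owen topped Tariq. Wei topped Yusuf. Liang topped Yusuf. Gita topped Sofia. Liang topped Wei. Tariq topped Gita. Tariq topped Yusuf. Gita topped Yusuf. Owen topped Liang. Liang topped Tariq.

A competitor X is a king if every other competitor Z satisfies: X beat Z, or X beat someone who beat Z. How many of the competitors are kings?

Gita cannot reach Liang, Owen in two steps.
Yusuf cannot reach Gita, Wei, Liang, Owen, Sofia, Zara, Tariq in two steps.
Wei cannot reach Liang, Owen in two steps.
Liang cannot reach Owen in two steps.
Owen reaches everyone (king).
Sofia cannot reach Gita, Wei, Liang, Owen, Tariq in two steps.
Zara cannot reach Gita, Wei, Liang, Owen, Sofia, Tariq in two steps.
Tariq cannot reach Liang, Owen in two steps.
Kings: Owen — 1.

1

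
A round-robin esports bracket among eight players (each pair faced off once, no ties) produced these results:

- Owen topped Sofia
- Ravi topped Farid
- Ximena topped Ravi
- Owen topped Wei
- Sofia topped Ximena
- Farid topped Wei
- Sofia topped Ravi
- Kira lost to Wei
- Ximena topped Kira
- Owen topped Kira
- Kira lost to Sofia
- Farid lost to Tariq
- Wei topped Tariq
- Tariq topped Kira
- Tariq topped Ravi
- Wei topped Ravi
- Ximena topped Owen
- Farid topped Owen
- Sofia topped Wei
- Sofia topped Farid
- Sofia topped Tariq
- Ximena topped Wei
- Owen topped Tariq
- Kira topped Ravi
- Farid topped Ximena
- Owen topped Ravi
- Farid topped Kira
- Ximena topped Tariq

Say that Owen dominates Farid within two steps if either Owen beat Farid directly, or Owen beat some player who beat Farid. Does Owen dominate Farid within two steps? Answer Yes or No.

Owen did not beat Farid directly.
Owen beat Ravi, Sofia, Tariq, Wei, Kira. Of those, Ravi beat Farid.

Yes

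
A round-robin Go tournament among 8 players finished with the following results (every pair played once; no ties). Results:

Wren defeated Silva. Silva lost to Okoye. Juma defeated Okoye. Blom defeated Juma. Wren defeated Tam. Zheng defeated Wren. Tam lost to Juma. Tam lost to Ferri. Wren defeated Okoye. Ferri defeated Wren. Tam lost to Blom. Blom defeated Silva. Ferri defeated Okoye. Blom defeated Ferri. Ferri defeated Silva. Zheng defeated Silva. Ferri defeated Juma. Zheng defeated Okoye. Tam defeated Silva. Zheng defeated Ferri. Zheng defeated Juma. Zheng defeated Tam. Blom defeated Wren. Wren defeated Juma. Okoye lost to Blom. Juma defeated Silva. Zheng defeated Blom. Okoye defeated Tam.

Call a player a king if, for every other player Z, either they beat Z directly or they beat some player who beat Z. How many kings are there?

Ferri cannot reach Blom, Zheng in two steps.
Wren cannot reach Ferri, Blom, Zheng in two steps.
Blom cannot reach Zheng in two steps.
Silva cannot reach Ferri, Wren, Blom, Juma, Zheng, Okoye, Tam in two steps.
Juma cannot reach Ferri, Wren, Blom, Zheng in two steps.
Zheng reaches everyone (king).
Okoye cannot reach Ferri, Wren, Blom, Juma, Zheng in two steps.
Tam cannot reach Ferri, Wren, Blom, Juma, Zheng, Okoye in two steps.
Kings: Zheng — 1.

1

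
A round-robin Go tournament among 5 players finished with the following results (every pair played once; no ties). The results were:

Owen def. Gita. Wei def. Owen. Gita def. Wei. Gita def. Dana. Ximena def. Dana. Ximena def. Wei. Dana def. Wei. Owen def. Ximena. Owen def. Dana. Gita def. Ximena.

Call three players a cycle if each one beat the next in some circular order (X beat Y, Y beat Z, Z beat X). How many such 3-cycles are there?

3

Win totals: Wei 1, Owen 3, Gita 3, Ximena 2, Dana 1.
A player with w wins dominates both others in C(w,2) triples; summing gives 0 + 3 + 3 + 1 + 0 = 7 transitive triples.
Total triples C(5,3) = 10, so cyclic triples = 10 − 7 = 3.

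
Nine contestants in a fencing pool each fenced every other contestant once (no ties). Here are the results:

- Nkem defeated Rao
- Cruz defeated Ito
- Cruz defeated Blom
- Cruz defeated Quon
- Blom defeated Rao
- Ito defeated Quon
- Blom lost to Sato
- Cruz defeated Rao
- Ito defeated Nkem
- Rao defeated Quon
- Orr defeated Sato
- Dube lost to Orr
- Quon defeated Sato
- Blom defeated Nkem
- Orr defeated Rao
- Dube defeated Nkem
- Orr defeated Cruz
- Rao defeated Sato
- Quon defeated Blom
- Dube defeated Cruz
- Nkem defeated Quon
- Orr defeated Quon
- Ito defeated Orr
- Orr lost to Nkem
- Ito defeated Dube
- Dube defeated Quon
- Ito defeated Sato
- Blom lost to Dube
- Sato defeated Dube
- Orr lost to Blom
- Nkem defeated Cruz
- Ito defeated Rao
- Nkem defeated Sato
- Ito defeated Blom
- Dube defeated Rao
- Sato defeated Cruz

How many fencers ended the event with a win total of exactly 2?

Win totals: Nkem 5, Ito 7, Orr 5, Sato 3, Blom 3, Cruz 4, Dube 5, Rao 2, Quon 2.
Exactly 2: Rao, Quon — 2 fencers.

2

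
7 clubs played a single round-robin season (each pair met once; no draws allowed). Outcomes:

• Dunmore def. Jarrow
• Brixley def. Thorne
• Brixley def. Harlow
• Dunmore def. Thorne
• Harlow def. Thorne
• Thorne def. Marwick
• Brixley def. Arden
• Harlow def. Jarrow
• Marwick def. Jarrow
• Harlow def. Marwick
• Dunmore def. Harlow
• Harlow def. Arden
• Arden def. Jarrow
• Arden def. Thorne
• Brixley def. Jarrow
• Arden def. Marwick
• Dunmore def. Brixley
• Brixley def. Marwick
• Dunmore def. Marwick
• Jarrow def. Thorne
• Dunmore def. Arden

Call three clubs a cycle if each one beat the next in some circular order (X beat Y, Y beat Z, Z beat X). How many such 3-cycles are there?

1

Win totals: Jarrow 1, Brixley 5, Harlow 4, Dunmore 6, Arden 3, Thorne 1, Marwick 1.
A club with w wins dominates both others in C(w,2) triples; summing gives 0 + 10 + 6 + 15 + 3 + 0 + 0 = 34 transitive triples.
Total triples C(7,3) = 35, so cyclic triples = 35 − 34 = 1.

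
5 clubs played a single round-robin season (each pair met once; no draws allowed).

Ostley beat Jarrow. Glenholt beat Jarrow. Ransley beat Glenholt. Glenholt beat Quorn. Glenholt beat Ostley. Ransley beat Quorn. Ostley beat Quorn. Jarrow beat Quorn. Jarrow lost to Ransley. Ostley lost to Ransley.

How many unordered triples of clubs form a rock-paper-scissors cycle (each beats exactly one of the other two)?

0

Win totals: Jarrow 1, Glenholt 3, Ostley 2, Ransley 4, Quorn 0.
A club with w wins dominates both others in C(w,2) triples; summing gives 0 + 3 + 1 + 6 + 0 = 10 transitive triples.
Total triples C(5,3) = 10, so cyclic triples = 10 − 10 = 0.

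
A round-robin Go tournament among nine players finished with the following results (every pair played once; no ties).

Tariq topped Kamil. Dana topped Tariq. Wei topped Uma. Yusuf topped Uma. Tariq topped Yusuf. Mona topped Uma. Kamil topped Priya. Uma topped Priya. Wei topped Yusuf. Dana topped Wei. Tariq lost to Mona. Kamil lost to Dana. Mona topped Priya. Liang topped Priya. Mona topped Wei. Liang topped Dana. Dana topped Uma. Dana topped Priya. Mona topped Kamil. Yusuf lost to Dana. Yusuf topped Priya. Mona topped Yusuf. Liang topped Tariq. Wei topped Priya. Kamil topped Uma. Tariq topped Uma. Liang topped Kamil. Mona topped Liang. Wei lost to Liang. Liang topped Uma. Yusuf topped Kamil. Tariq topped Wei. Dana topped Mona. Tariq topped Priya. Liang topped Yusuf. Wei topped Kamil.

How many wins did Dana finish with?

Dana's results: beat Uma, Tariq, Yusuf, Priya, Mona, Wei, Kamil; lost to Liang.
That is 7 wins.

7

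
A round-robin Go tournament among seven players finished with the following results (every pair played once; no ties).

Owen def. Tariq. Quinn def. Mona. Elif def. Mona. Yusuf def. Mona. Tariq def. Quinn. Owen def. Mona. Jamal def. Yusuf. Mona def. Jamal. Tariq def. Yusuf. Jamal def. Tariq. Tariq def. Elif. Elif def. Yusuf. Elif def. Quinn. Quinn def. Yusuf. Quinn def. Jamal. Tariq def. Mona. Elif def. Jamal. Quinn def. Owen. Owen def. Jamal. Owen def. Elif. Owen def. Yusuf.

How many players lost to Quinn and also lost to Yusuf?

1

Quinn beat: Owen, Jamal, Mona, Yusuf.
Yusuf beat: Mona.
Both beat: Mona — 1.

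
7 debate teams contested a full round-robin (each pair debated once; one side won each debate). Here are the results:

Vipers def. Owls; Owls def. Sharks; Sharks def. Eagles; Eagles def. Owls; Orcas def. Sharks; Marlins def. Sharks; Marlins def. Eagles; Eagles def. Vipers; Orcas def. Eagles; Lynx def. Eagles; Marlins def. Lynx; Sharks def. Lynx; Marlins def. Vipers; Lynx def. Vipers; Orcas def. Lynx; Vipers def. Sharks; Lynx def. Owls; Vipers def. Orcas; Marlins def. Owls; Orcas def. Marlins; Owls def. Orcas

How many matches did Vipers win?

Vipers' results: beat Owls, Sharks, Orcas; lost to Eagles, Lynx, Marlins.
That is 3 wins.

3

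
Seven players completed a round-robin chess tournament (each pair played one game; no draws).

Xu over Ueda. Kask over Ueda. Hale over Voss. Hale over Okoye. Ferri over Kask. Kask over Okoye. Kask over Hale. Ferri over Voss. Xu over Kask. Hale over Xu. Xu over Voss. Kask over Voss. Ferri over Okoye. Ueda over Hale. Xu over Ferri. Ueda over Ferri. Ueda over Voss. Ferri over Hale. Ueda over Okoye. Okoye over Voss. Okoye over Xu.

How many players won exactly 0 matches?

Win totals: Voss 0, Kask 4, Okoye 2, Ferri 4, Ueda 4, Hale 3, Xu 4.
Exactly 0: Voss — 1 player.

1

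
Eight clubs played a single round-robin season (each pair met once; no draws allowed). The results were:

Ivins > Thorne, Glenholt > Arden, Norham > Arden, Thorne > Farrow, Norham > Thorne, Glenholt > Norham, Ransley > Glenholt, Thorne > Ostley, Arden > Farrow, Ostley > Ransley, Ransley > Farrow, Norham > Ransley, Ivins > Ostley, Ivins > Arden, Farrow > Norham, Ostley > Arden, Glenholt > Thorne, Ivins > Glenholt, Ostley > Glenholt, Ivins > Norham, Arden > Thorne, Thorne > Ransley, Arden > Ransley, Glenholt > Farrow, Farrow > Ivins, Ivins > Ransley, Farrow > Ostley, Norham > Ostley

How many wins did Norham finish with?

4

Norham's results: beat Ransley, Ostley, Thorne, Arden; lost to Glenholt, Ivins, Farrow.
That is 4 wins.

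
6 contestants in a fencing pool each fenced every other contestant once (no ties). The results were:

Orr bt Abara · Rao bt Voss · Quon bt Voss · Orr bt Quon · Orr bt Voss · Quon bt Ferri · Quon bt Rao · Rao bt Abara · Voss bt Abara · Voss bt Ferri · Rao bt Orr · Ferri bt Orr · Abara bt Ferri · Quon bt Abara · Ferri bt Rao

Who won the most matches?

Quon

Win totals: Voss 2, Orr 3, Abara 1, Ferri 2, Quon 4, Rao 3.
Quon leads with 4 wins (next highest: 3).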